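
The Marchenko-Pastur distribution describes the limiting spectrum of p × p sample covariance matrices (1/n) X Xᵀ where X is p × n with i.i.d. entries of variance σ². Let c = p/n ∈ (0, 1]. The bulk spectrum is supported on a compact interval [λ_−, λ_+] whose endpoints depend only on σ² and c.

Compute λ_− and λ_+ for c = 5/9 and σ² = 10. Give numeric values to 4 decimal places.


c = 5/9 = 0.555556; √c = 0.745356.
λ_− = σ² (1 − √c)² = 10 · (1 − 0.745356)² = 10 · (0.254644)² = 0.648436.
λ_+ = σ² (1 + √c)² = 10 · (1 + 0.745356)² = 10 · (1.745356)² = 30.462675.

Rounded to 4 decimal places: λ_− ≈ 0.6484, λ_+ ≈ 30.4627.


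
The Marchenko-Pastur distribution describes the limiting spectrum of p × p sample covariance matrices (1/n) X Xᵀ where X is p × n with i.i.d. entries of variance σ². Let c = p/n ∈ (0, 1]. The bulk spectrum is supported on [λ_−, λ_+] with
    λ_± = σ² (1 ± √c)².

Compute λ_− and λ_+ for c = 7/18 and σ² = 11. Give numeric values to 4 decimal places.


c = 7/18 = 0.388889; √c = 0.623610.
λ_− = σ² (1 − √c)² = 11 · (1 − 0.623610)² = 11 · (0.376390)² = 1.558367.
λ_+ = σ² (1 + √c)² = 11 · (1 + 0.623610)² = 11 · (1.623610)² = 28.997188.

Rounded to 4 decimal places: λ_− ≈ 1.5584, λ_+ ≈ 28.9972.


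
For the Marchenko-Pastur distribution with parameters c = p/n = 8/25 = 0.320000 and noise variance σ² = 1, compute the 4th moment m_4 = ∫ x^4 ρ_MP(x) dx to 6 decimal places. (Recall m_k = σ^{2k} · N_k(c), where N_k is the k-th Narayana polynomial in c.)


E[X⁴] = σ⁸ (1 + 6c + 6c² + c³) (fourth MP moment). With σ² = 1 (so σ⁸ = 1) and c = 8/25 = 0.320000: E[X⁴] = 1 · (1 + 6·0.320000 + 6·(0.320000)² + (0.320000)³) = 1 · 3.567168.

So E[X^4] = 3.567168.


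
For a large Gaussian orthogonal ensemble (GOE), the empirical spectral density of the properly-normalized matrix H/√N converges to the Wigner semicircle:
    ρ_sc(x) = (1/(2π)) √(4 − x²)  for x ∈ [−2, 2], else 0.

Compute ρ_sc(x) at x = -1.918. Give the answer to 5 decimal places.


ρ_sc(x) = (1/(2π)) √(4 − x²). With x = -1.918:
  4 − x² = 4 − (-1.918)² = 4 − 3.678724 = 0.321276.
  √(4 − x²) = 0.566812.
  1/(2π) = 0.159155.
  ρ_sc(-1.918) = 0.159155 · 0.566812 = 0.090211.

Rounded to 5 decimal places: ρ_sc(-1.918) ≈ 0.09021.


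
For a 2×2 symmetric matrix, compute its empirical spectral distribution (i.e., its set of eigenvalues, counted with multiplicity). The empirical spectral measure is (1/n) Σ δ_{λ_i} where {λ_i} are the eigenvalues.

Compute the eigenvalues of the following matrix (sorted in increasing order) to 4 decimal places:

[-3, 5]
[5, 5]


Since M is real symmetric, both eigenvalues are real; they are the roots of det(λI − M) = λ² − (tr M) λ + det M.
tr M = -3 + 5 = 2.
det M = (-3)·5 − 5² = -15 − 25 = -40.
Characteristic polynomial: λ² − 2λ − 40 = 0.
Discriminant Δ = (tr M)² − 4·det M = 4 − (-160) = 164; √Δ = 12.806248.
λ = (tr M ± √Δ)/2 = (2 ± 12.806248)/2, giving (tr M − √Δ)/2 = -5.4031 and (tr M + √Δ)/2 = 7.4031.

Eigenvalues sorted in increasing order: [-5.4031, 7.4031].


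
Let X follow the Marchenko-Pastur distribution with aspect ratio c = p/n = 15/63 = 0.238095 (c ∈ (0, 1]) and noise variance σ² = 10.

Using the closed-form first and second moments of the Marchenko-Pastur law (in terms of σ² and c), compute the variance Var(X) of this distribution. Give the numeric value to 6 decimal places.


Recall the MP moments m_1 = E[X] = σ² and m_2 = E[X²] = σ⁴ (1 + c).
m_1 = E[X] = σ² = 10, so m_1² = 100.
m_2 = E[X²] = σ⁴ (1 + c) = 100 · (1 + 0.238095) = 100 · 1.238095 = 123.809524.
(Note m_2 − m_1² simplifies to c · σ⁴ = 0.238095 · 100.)

Var(X) = m_2 − m_1² = 123.809524 − 100 = 23.809524.


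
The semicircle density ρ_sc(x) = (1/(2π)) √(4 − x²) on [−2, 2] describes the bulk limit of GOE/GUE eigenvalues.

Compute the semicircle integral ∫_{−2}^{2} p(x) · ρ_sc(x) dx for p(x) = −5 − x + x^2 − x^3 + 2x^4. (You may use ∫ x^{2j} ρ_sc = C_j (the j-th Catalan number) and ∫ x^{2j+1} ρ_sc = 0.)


Write p(x) = Σ a_i x^i, split into monomials and integrate each against ρ_sc separately.
Using ∫ x^{2j} ρ_sc = C_j = (1/(j+1)) C(2j, j) (Catalan numbers) and ∫ x^{2j+1} ρ_sc = 0 (odd monomials vanish by symmetry):
  i = 0 (even): a_0 · C_{0} = -5 · 1 = -5
  i = 1 (odd): ∫ x^1 ρ_sc = 0 (vanishes)
  i = 2 (even): a_2 · C_{1} = 1 · 1 = 1
  i = 3 (odd): ∫ x^3 ρ_sc = 0 (vanishes)
  i = 4 (even): a_4 · C_{2} = 2 · 2 = 4

Summing the contributions: ∫_{−2}^{2} p(x) ρ_sc(x) dx = (-5) + 1 + 4 = 0.


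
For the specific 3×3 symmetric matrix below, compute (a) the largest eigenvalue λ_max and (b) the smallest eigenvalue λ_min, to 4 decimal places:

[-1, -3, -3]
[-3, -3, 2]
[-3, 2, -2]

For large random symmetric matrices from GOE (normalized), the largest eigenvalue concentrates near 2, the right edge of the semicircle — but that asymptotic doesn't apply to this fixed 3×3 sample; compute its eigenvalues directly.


Since M is real symmetric, all three eigenvalues are real; they are the roots of det(λI − M) = λ³ − (tr M) λ² + s λ − det M, where s is the sum of the principal 2×2 minors.
tr M = -1 + (-3) + (-2) = -6.
s = ((-1)·(-3) − (-3)²) + ((-1)·(-2) − (-3)²) + ((-3)·(-2) − 2²) = -6 + (-7) + 2 = -11.
det M (expand along row 1) = (-1)·2 − (-3)·12 + (-3)·(-15) = 79.
Characteristic polynomial: λ³ + 6λ² − 11λ − 79 = 0.
Substitute λ = y + (tr M)/3 = y − 2.000000 to remove the quadratic term: y³ + p·y + q = 0 with p = s − (tr M)²/3 = -23.000000 and q = −2(tr M)³/27 + (tr M)·s/3 − det M = -41.000000.
Three real roots ⇒ use the trigonometric (Viète) form: r = 2√(−p/3) = 5.537749, φ = arccos(3q/(p·r)) = arccos(0.965704) = 0.262655 rad.
y_k = r·cos(φ/3 − 2πk/3) for k = 0, 1, 2 gives y = 5.516538, -2.338922, -3.177617.
λ_k = y_k − 2.000000 gives λ = 3.5165, -4.3389, -5.1776 (check: the sum is -6.0000 = tr M).

Hence λ_max = 3.5165 and λ_min = -5.1776.


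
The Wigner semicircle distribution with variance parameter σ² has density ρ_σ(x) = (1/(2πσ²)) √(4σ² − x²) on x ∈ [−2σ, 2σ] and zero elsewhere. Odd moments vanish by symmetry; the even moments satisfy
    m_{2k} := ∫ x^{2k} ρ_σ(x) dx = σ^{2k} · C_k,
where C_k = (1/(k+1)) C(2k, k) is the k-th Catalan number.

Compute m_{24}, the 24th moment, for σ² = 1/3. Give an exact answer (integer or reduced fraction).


By the scaled semicircle moment identity, m_{2k} = σ^{2k} · C_k with k = 12.
C_12 = (1/(k+1)) · C(2k, k) = (1/13) · C(24, 12) = (1/13) · 2704156 = 208012.
σ^{2k} = (σ²)^k = (1/3)^12 = 1/531441.

Therefore m_{24} = σ^{24} · C_12 = (1/531441) · 208012 = 208012/531441.


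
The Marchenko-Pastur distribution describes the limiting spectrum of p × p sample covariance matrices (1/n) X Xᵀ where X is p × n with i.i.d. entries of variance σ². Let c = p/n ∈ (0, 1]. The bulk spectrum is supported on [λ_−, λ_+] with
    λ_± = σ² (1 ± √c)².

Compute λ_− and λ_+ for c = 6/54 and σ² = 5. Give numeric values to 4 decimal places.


c = 6/54 = 0.111111; √c = 0.333333.
λ_− = σ² (1 − √c)² = 5 · (1 − 0.333333)² = 5 · (0.666667)² = 2.222222.
λ_+ = σ² (1 + √c)² = 5 · (1 + 0.333333)² = 5 · (1.333333)² = 8.888889.

Rounded to 4 decimal places: λ_− ≈ 2.2222, λ_+ ≈ 8.8889.


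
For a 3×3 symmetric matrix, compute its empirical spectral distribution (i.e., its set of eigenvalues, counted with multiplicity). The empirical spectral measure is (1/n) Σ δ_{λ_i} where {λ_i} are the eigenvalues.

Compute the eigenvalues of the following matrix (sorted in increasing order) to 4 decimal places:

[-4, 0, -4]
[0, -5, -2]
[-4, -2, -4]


Since M is real symmetric, all three eigenvalues are real; they are the roots of det(λI − M) = λ³ − (tr M) λ² + s λ − det M, where s is the sum of the principal 2×2 minors.
tr M = -4 + (-5) + (-4) = -13.
s = ((-4)·(-5) − 0²) + ((-4)·(-4) − (-4)²) + ((-5)·(-4) − (-2)²) = 20 + 0 + 16 = 36.
det M (expand along row 1) = (-4)·16 − 0·(-8) + (-4)·(-20) = 16.
Characteristic polynomial: λ³ + 13λ² + 36λ − 16 = 0.
Substitute λ = y + (tr M)/3 = y − 4.333333 to remove the quadratic term: y³ + p·y + q = 0 with p = s − (tr M)²/3 = -20.333333 and q = −2(tr M)³/27 + (tr M)·s/3 − det M = -9.259259.
Three real roots ⇒ use the trigonometric (Viète) form: r = 2√(−p/3) = 5.206833, φ = arccos(3q/(p·r)) = arccos(0.262371) = 1.305318 rad.
y_k = r·cos(φ/3 − 2πk/3) for k = 0, 1, 2 gives y = 4.721688, -0.460166, -4.261523.
λ_k = y_k − 4.333333 gives λ = 0.3884, -4.7935, -8.5949 (check: the sum is -13.0000 = tr M).

Eigenvalues sorted in increasing order: [-8.5949, -4.7935, 0.3884].


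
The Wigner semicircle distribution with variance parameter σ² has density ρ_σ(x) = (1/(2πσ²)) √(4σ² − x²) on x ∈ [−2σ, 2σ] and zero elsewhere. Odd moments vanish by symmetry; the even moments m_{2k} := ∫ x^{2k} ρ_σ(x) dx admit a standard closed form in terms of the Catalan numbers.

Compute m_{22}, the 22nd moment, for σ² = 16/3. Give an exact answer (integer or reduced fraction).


By the scaled semicircle moment identity, m_{2k} = σ^{2k} · C_k with k = 11.
C_11 = (1/(k+1)) · C(2k, k) = (1/12) · C(22, 11) = (1/12) · 705432 = 58786.
σ^{2k} = (σ²)^k = (16/3)^11 = 17592186044416/177147.

Therefore m_{22} = σ^{22} · C_11 = (17592186044416/177147) · 58786 = 1034174248807038976/177147.


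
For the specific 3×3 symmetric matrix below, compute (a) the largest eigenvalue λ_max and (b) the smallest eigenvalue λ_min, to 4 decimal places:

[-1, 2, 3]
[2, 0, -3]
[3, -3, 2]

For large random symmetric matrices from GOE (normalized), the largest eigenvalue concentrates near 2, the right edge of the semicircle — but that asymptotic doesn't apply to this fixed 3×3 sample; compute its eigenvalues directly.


Since M is real symmetric, all three eigenvalues are real; they are the roots of det(λI − M) = λ³ − (tr M) λ² + s λ − det M, where s is the sum of the principal 2×2 minors.
tr M = -1 + 0 + 2 = 1.
s = ((-1)·0 − 2²) + ((-1)·2 − 3²) + (0·2 − (-3)²) = -4 + (-11) + (-9) = -24.
det M (expand along row 1) = (-1)·(-9) − 2·13 + 3·(-6) = -35.
Characteristic polynomial: λ³ − λ² − 24λ + 35 = 0.
Substitute λ = y + (tr M)/3 = y + 0.333333 to remove the quadratic term: y³ + p·y + q = 0 with p = s − (tr M)²/3 = -24.333333 and q = −2(tr M)³/27 + (tr M)·s/3 − det M = 26.925926.
Three real roots ⇒ use the trigonometric (Viète) form: r = 2√(−p/3) = 5.696002, φ = arccos(3q/(p·r)) = arccos(-0.582801) = 2.192967 rad.
y_k = r·cos(φ/3 − 2πk/3) for k = 0, 1, 2 gives y = 4.240756, 1.172846, -5.413602.
λ_k = y_k + 0.333333 gives λ = 4.5741, 1.5062, -5.0803 (check: the sum is 1.0000 = tr M).

Hence λ_max = 4.5741 and λ_min = -5.0803.


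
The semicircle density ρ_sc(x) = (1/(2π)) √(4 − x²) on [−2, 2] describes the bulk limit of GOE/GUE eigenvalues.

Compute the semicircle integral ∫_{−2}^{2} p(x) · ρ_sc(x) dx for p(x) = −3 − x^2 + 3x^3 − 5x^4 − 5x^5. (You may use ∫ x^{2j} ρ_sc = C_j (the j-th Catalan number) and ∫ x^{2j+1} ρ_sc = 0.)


Write p(x) = Σ a_i x^i, split into monomials and integrate each against ρ_sc separately.
Using ∫ x^{2j} ρ_sc = C_j = (1/(j+1)) C(2j, j) (Catalan numbers) and ∫ x^{2j+1} ρ_sc = 0 (odd monomials vanish by symmetry):
  i = 0 (even): a_0 · C_{0} = -3 · 1 = -3
  i = 2 (even): a_2 · C_{1} = -1 · 1 = -1
  i = 3 (odd): ∫ x^3 ρ_sc = 0 (vanishes)
  i = 4 (even): a_4 · C_{2} = -5 · 2 = -10
  i = 5 (odd): ∫ x^5 ρ_sc = 0 (vanishes)

Summing the contributions: ∫_{−2}^{2} p(x) ρ_sc(x) dx = (-3) + (-1) + (-10) = -14.


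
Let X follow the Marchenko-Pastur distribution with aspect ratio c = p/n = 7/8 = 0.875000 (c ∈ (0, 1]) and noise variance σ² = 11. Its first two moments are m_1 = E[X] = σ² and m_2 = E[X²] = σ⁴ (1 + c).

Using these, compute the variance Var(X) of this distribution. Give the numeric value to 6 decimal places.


m_1 = E[X] = σ² = 11, so m_1² = 121.
m_2 = E[X²] = σ⁴ (1 + c) = 121 · (1 + 0.875000) = 121 · 1.875000 = 226.875000.
(Note m_2 − m_1² simplifies to c · σ⁴ = 0.875000 · 121.)

Var(X) = m_2 − m_1² = 226.875000 − 121 = 105.875000.


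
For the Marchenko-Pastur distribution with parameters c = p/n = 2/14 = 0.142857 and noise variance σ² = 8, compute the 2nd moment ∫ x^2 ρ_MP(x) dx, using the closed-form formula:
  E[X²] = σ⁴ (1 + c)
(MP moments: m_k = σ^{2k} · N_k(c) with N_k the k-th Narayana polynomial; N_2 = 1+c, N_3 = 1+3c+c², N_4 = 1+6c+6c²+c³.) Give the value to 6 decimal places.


E[X²] = σ⁴ (1 + c) (second MP moment). With σ² = 8 (so σ⁴ = 64) and c = 2/14 = 0.142857: E[X²] = 64 · (1 + 0.142857) = 64 · 1.142857.

So E[X^2] = 73.142857.


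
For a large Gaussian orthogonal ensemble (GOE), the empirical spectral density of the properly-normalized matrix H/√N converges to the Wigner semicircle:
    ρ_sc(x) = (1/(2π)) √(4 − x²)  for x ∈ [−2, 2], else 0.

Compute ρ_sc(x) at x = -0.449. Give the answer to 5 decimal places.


ρ_sc(x) = (1/(2π)) √(4 − x²). With x = -0.449:
  4 − x² = 4 − (-0.449)² = 4 − 0.201601 = 3.798399.
  √(4 − x²) = 1.948948.
  1/(2π) = 0.159155.
  ρ_sc(-0.449) = 0.159155 · 1.948948 = 0.310185.

Rounded to 5 decimal places: ρ_sc(-0.449) ≈ 0.31018.


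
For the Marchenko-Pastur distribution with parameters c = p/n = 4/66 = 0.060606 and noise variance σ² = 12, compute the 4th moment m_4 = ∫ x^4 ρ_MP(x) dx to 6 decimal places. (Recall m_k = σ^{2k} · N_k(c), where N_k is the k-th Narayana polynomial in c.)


E[X⁴] = σ⁸ (1 + 6c + 6c² + c³) (fourth MP moment). With σ² = 12 (so σ⁸ = 20736) and c = 4/66 = 0.060606: E[X⁴] = 20736 · (1 + 6·0.060606 + 6·(0.060606)² + (0.060606)³) = 20736 · 1.385898.

So E[X^4] = 28737.971450.


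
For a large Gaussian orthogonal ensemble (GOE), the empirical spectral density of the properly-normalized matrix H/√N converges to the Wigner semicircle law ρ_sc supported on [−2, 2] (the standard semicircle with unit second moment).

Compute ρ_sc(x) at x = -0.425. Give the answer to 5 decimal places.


ρ_sc(x) = (1/(2π)) √(4 − x²). With x = -0.425:
  4 − x² = 4 − (-0.425)² = 4 − 0.180625 = 3.819375.
  √(4 − x²) = 1.954322.
  1/(2π) = 0.159155.
  ρ_sc(-0.425) = 0.159155 · 1.954322 = 0.311040.

Rounded to 5 decimal places: ρ_sc(-0.425) ≈ 0.31104.


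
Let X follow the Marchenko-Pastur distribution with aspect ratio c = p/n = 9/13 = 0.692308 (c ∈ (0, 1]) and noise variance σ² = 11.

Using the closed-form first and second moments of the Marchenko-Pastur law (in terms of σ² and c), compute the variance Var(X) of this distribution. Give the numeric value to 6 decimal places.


Recall the MP moments m_1 = E[X] = σ² and m_2 = E[X²] = σ⁴ (1 + c).
m_1 = E[X] = σ² = 11, so m_1² = 121.
m_2 = E[X²] = σ⁴ (1 + c) = 121 · (1 + 0.692308) = 121 · 1.692308 = 204.769231.
(Note m_2 − m_1² simplifies to c · σ⁴ = 0.692308 · 121.)

Var(X) = m_2 − m_1² = 204.769231 − 121 = 83.769231.


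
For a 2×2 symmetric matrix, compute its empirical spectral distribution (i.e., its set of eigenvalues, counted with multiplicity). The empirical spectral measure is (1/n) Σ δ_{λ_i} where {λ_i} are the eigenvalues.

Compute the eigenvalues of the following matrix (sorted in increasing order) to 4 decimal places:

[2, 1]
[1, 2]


Since M is real symmetric, both eigenvalues are real; they are the roots of det(λI − M) = λ² − (tr M) λ + det M.
tr M = 2 + 2 = 4.
det M = 2·2 − 1² = 4 − 1 = 3.
Characteristic polynomial: λ² − 4λ + 3 = 0.
Discriminant Δ = (tr M)² − 4·det M = 16 − 12 = 4; √Δ = 2.000000.
λ = (tr M ± √Δ)/2 = (4 ± 2.000000)/2, giving (tr M − √Δ)/2 = 1.0000 and (tr M + √Δ)/2 = 3.0000.

Eigenvalues sorted in increasing order: [1.0000, 3.0000].


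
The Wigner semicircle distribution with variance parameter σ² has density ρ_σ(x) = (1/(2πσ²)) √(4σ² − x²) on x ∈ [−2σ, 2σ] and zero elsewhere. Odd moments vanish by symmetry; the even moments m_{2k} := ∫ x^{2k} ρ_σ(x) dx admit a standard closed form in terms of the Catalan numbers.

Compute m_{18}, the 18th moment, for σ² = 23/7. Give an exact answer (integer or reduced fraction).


By the scaled semicircle moment identity, m_{2k} = σ^{2k} · C_k with k = 9.
C_9 = (1/(k+1)) · C(2k, k) = (1/10) · C(18, 9) = (1/10) · 48620 = 4862.
σ^{2k} = (σ²)^k = (23/7)^9 = 1801152661463/40353607.

Therefore m_{18} = σ^{18} · C_9 = (1801152661463/40353607) · 4862 = 8757204240033106/40353607.


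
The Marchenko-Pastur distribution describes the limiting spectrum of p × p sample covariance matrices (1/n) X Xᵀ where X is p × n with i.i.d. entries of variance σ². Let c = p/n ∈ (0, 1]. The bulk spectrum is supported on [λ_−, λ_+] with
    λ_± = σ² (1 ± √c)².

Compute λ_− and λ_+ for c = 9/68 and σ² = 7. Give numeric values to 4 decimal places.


c = 9/68 = 0.132353; √c = 0.363803.
λ_− = σ² (1 − √c)² = 7 · (1 − 0.363803)² = 7 · (0.636197)² = 2.833222.
λ_+ = σ² (1 + √c)² = 7 · (1 + 0.363803)² = 7 · (1.363803)² = 13.019719.

Rounded to 4 decimal places: λ_− ≈ 2.8332, λ_+ ≈ 13.0197.


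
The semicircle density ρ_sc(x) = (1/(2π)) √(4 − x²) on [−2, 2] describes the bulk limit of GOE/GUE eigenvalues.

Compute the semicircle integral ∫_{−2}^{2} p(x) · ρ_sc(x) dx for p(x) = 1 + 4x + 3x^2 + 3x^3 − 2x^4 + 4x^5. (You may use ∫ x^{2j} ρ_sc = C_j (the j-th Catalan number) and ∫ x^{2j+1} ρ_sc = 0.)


Write p(x) = Σ a_i x^i, split into monomials and integrate each against ρ_sc separately.
Using ∫ x^{2j} ρ_sc = C_j = (1/(j+1)) C(2j, j) (Catalan numbers) and ∫ x^{2j+1} ρ_sc = 0 (odd monomials vanish by symmetry):
  i = 0 (even): a_0 · C_{0} = 1 · 1 = 1
  i = 1 (odd): ∫ x^1 ρ_sc = 0 (vanishes)
  i = 2 (even): a_2 · C_{1} = 3 · 1 = 3
  i = 3 (odd): ∫ x^3 ρ_sc = 0 (vanishes)
  i = 4 (even): a_4 · C_{2} = -2 · 2 = -4
  i = 5 (odd): ∫ x^5 ρ_sc = 0 (vanishes)

Summing the contributions: ∫_{−2}^{2} p(x) ρ_sc(x) dx = 1 + 3 + (-4) = 0.


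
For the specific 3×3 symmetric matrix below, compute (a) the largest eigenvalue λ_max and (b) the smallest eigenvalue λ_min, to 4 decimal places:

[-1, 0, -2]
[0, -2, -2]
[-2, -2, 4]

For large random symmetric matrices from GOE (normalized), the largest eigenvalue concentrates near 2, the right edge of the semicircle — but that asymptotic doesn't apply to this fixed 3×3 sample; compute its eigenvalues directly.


Since M is real symmetric, all three eigenvalues are real; they are the roots of det(λI − M) = λ³ − (tr M) λ² + s λ − det M, where s is the sum of the principal 2×2 minors.
tr M = -1 + (-2) + 4 = 1.
s = ((-1)·(-2) − 0²) + ((-1)·4 − (-2)²) + ((-2)·4 − (-2)²) = 2 + (-8) + (-12) = -18.
det M (expand along row 1) = (-1)·(-12) − 0·(-4) + (-2)·(-4) = 20.
Characteristic polynomial: λ³ − λ² − 18λ − 20 = 0.
Substitute λ = y + (tr M)/3 = y + 0.333333 to remove the quadratic term: y³ + p·y + q = 0 with p = s − (tr M)²/3 = -18.333333 and q = −2(tr M)³/27 + (tr M)·s/3 − det M = -26.074074.
Three real roots ⇒ use the trigonometric (Viète) form: r = 2√(−p/3) = 4.944132, φ = arccos(3q/(p·r)) = arccos(0.862976) = 0.529666 rad.
y_k = r·cos(φ/3 − 2πk/3) for k = 0, 1, 2 gives y = 4.867274, -1.681593, -3.185680.
λ_k = y_k + 0.333333 gives λ = 5.2006, -1.3483, -2.8523 (check: the sum is 1.0000 = tr M).

Hence λ_max = 5.2006 and λ_min = -2.8523.


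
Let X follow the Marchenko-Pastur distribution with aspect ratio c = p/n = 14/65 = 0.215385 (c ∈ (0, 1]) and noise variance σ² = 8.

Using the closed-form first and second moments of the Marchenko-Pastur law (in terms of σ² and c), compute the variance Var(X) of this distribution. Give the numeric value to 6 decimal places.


Recall the MP moments m_1 = E[X] = σ² and m_2 = E[X²] = σ⁴ (1 + c).
m_1 = E[X] = σ² = 8, so m_1² = 64.
m_2 = E[X²] = σ⁴ (1 + c) = 64 · (1 + 0.215385) = 64 · 1.215385 = 77.784615.
(Note m_2 − m_1² simplifies to c · σ⁴ = 0.215385 · 64.)

Var(X) = m_2 − m_1² = 77.784615 − 64 = 13.784615.


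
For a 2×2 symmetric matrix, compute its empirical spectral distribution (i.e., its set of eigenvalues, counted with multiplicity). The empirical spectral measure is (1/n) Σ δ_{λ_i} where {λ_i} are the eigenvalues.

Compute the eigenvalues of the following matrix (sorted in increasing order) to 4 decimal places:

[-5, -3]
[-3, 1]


Since M is real symmetric, both eigenvalues are real; they are the roots of det(λI − M) = λ² − (tr M) λ + det M.
tr M = -5 + 1 = -4.
det M = (-5)·1 − (-3)² = -5 − 9 = -14.
Characteristic polynomial: λ² + 4λ − 14 = 0.
Discriminant Δ = (tr M)² − 4·det M = 16 − (-56) = 72; √Δ = 8.485281.
λ = (tr M ± √Δ)/2 = (-4 ± 8.485281)/2, giving (tr M − √Δ)/2 = -6.2426 and (tr M + √Δ)/2 = 2.2426.

Eigenvalues sorted in increasing order: [-6.2426, 2.2426].


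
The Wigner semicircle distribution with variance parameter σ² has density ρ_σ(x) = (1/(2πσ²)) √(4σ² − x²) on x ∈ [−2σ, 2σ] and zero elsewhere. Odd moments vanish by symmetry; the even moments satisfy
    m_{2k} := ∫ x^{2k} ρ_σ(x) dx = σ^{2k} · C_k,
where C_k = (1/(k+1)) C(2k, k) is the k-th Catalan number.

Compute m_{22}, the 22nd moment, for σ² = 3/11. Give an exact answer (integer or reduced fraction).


By the scaled semicircle moment identity, m_{2k} = σ^{2k} · C_k with k = 11.
C_11 = (1/(k+1)) · C(2k, k) = (1/12) · C(22, 11) = (1/12) · 705432 = 58786.
σ^{2k} = (σ²)^k = (3/11)^11 = 177147/285311670611.

Therefore m_{22} = σ^{22} · C_11 = (177147/285311670611) · 58786 = 10413763542/285311670611.


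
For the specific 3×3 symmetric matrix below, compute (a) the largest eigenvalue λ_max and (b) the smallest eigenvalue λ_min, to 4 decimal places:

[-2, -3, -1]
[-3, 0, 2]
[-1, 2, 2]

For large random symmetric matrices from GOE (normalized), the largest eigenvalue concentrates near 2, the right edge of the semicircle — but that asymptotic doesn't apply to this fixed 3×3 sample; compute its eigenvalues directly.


Since M is real symmetric, all three eigenvalues are real; they are the roots of det(λI − M) = λ³ − (tr M) λ² + s λ − det M, where s is the sum of the principal 2×2 minors.
tr M = -2 + 0 + 2 = 0.
s = ((-2)·0 − (-3)²) + ((-2)·2 − (-1)²) + (0·2 − 2²) = -9 + (-5) + (-4) = -18.
det M (expand along row 1) = (-2)·(-4) − (-3)·(-4) + (-1)·(-6) = 2.
Characteristic polynomial: λ³ − 18λ − 2 = 0.
Substitute λ = y + (tr M)/3 = y + 0.000000 to remove the quadratic term: y³ + p·y + q = 0 with p = s − (tr M)²/3 = -18.000000 and q = −2(tr M)³/27 + (tr M)·s/3 − det M = -2.000000.
Three real roots ⇒ use the trigonometric (Viète) form: r = 2√(−p/3) = 4.898979, φ = arccos(3q/(p·r)) = arccos(0.068041) = 1.502702 rad.
y_k = r·cos(φ/3 − 2πk/3) for k = 0, 1, 2 gives y = 4.297142, -0.111187, -4.185954.
λ_k = y_k + 0.000000 gives λ = 4.2971, -0.1112, -4.1860 (check: the sum is 0.0000 = tr M).

Hence λ_max = 4.2971 and λ_min = -4.1860.


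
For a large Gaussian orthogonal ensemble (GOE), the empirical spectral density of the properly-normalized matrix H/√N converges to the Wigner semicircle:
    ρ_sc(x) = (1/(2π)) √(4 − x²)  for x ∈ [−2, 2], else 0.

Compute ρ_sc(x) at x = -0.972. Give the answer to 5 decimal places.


ρ_sc(x) = (1/(2π)) √(4 − x²). With x = -0.972:
  4 − x² = 4 − (-0.972)² = 4 − 0.944784 = 3.055216.
  √(4 − x²) = 1.747918.
  1/(2π) = 0.159155.
  ρ_sc(-0.972) = 0.159155 · 1.747918 = 0.278190.

Rounded to 5 decimal places: ρ_sc(-0.972) ≈ 0.27819.


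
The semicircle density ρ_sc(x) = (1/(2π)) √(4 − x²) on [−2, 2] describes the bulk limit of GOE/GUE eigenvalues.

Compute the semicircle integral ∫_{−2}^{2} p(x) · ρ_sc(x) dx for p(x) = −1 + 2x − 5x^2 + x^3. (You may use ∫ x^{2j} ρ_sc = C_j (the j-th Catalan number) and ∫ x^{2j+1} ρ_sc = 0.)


Write p(x) = Σ a_i x^i, split into monomials and integrate each against ρ_sc separately.
Using ∫ x^{2j} ρ_sc = C_j = (1/(j+1)) C(2j, j) (Catalan numbers) and ∫ x^{2j+1} ρ_sc = 0 (odd monomials vanish by symmetry):
  i = 0 (even): a_0 · C_{0} = -1 · 1 = -1
  i = 1 (odd): ∫ x^1 ρ_sc = 0 (vanishes)
  i = 2 (even): a_2 · C_{1} = -5 · 1 = -5
  i = 3 (odd): ∫ x^3 ρ_sc = 0 (vanishes)

Summing the contributions: ∫_{−2}^{2} p(x) ρ_sc(x) dx = (-1) + (-5) = -6.


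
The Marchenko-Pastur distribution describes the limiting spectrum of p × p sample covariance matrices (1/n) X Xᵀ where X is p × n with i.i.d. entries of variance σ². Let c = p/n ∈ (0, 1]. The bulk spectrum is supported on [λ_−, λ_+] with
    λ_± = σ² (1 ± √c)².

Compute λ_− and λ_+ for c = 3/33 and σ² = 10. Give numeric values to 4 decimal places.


c = 3/33 = 0.090909; √c = 0.301511.
λ_− = σ² (1 − √c)² = 10 · (1 − 0.301511)² = 10 · (0.698489)² = 4.878864.
λ_+ = σ² (1 + √c)² = 10 · (1 + 0.301511)² = 10 · (1.301511)² = 16.939318.

Rounded to 4 decimal places: λ_− ≈ 4.8789, λ_+ ≈ 16.9393.


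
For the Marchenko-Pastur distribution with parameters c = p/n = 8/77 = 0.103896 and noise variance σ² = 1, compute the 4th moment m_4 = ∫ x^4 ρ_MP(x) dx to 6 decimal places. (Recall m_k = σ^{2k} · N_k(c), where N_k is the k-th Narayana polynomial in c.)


E[X⁴] = σ⁸ (1 + 6c + 6c² + c³) (fourth MP moment). With σ² = 1 (so σ⁸ = 1) and c = 8/77 = 0.103896: E[X⁴] = 1 · (1 + 6·0.103896 + 6·(0.103896)² + (0.103896)³) = 1 · 1.689265.

So E[X^4] = 1.689265.


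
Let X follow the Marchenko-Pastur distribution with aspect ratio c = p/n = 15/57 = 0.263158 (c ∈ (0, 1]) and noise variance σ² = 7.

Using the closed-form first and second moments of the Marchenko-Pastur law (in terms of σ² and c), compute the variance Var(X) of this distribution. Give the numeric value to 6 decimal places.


Recall the MP moments m_1 = E[X] = σ² and m_2 = E[X²] = σ⁴ (1 + c).
m_1 = E[X] = σ² = 7, so m_1² = 49.
m_2 = E[X²] = σ⁴ (1 + c) = 49 · (1 + 0.263158) = 49 · 1.263158 = 61.894737.
(Note m_2 − m_1² simplifies to c · σ⁴ = 0.263158 · 49.)

Var(X) = m_2 − m_1² = 61.894737 − 49 = 12.894737.


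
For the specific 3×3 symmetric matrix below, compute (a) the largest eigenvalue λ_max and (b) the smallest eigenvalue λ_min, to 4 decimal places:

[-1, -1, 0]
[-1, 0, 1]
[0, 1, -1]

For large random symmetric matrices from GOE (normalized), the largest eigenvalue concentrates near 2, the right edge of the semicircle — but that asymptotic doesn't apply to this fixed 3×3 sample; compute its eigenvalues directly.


Since M is real symmetric, all three eigenvalues are real; they are the roots of det(λI − M) = λ³ − (tr M) λ² + s λ − det M, where s is the sum of the principal 2×2 minors.
tr M = -1 + 0 + (-1) = -2.
s = ((-1)·0 − (-1)²) + ((-1)·(-1) − 0²) + (0·(-1) − 1²) = -1 + 1 + (-1) = -1.
det M (expand along row 1) = (-1)·(-1) − (-1)·1 + 0·(-1) = 2.
Characteristic polynomial: λ³ + 2λ² − λ − 2 = 0.
Substitute λ = y + (tr M)/3 = y − 0.666667 to remove the quadratic term: y³ + p·y + q = 0 with p = s − (tr M)²/3 = -2.333333 and q = −2(tr M)³/27 + (tr M)·s/3 − det M = -0.740741.
Three real roots ⇒ use the trigonometric (Viète) form: r = 2√(−p/3) = 1.763834, φ = arccos(3q/(p·r)) = arccos(0.539949) = 1.000420 rad.
y_k = r·cos(φ/3 − 2πk/3) for k = 0, 1, 2 gives y = 1.666667, -0.333333, -1.333333.
λ_k = y_k − 0.666667 gives λ = 1.0000, -1.0000, -2.0000 (check: the sum is -2.0000 = tr M).

Hence λ_max = 1.0000 and λ_min = -2.0000.


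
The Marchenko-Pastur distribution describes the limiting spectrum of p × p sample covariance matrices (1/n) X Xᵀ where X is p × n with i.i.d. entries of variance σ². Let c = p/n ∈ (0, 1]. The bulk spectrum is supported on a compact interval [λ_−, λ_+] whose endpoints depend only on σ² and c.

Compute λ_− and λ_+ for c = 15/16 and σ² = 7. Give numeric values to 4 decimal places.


c = 15/16 = 0.937500; √c = 0.968246.
λ_− = σ² (1 − √c)² = 7 · (1 − 0.968246)² = 7 · (0.031754)² = 0.007058.
λ_+ = σ² (1 + √c)² = 7 · (1 + 0.968246)² = 7 · (1.968246)² = 27.117942.

Rounded to 4 decimal places: λ_− ≈ 0.0071, λ_+ ≈ 27.1179.


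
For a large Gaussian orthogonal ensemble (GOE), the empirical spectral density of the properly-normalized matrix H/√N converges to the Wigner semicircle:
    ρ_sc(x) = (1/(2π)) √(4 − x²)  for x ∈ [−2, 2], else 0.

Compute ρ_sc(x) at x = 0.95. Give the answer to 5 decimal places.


ρ_sc(x) = (1/(2π)) √(4 − x²). With x = 0.95:
  4 − x² = 4 − (0.95)² = 4 − 0.902500 = 3.097500.
  √(4 − x²) = 1.759972.
  1/(2π) = 0.159155.
  ρ_sc(0.95) = 0.159155 · 1.759972 = 0.280108.

Rounded to 5 decimal places: ρ_sc(0.95) ≈ 0.28011.


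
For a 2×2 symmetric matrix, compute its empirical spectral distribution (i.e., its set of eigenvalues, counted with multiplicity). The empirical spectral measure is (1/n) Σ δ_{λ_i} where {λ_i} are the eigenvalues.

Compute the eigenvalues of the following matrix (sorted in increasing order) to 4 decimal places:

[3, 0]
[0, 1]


Since M is real symmetric, both eigenvalues are real; they are the roots of det(λI − M) = λ² − (tr M) λ + det M.
tr M = 3 + 1 = 4.
det M = 3·1 − 0² = 3 − 0 = 3.
Characteristic polynomial: λ² − 4λ + 3 = 0.
Discriminant Δ = (tr M)² − 4·det M = 16 − 12 = 4; √Δ = 2.000000.
λ = (tr M ± √Δ)/2 = (4 ± 2.000000)/2, giving (tr M − √Δ)/2 = 1.0000 and (tr M + √Δ)/2 = 3.0000.

Eigenvalues sorted in increasing order: [1.0000, 3.0000].


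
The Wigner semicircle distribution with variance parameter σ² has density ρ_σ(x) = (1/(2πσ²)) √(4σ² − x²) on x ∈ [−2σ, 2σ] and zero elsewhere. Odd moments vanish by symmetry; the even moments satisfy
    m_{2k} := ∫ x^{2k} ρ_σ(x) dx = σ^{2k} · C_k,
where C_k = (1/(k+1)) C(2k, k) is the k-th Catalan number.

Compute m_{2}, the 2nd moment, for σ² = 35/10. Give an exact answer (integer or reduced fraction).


By the scaled semicircle moment identity, m_{2k} = σ^{2k} · C_k with k = 1.
C_1 = (1/(k+1)) · C(2k, k) = (1/2) · C(2, 1) = (1/2) · 2 = 1.
σ^{2k} = (σ²)^k = (35/10)^1 = 7/2.

Therefore m_{2} = σ^{2} · C_1 = (7/2) · 1 = 7/2.


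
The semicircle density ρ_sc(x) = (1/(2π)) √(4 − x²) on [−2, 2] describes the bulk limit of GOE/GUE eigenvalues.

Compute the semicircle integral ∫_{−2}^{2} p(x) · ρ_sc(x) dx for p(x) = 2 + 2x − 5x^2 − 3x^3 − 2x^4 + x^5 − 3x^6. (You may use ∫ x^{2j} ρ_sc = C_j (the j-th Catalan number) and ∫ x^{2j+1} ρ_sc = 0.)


Write p(x) = Σ a_i x^i, split into monomials and integrate each against ρ_sc separately.
Using ∫ x^{2j} ρ_sc = C_j = (1/(j+1)) C(2j, j) (Catalan numbers) and ∫ x^{2j+1} ρ_sc = 0 (odd monomials vanish by symmetry):
  i = 0 (even): a_0 · C_{0} = 2 · 1 = 2
  i = 1 (odd): ∫ x^1 ρ_sc = 0 (vanishes)
  i = 2 (even): a_2 · C_{1} = -5 · 1 = -5
  i = 3 (odd): ∫ x^3 ρ_sc = 0 (vanishes)
  i = 4 (even): a_4 · C_{2} = -2 · 2 = -4
  i = 5 (odd): ∫ x^5 ρ_sc = 0 (vanishes)
  i = 6 (even): a_6 · C_{3} = -3 · 5 = -15

Summing the contributions: ∫_{−2}^{2} p(x) ρ_sc(x) dx = 2 + (-5) + (-4) + (-15) = -22.


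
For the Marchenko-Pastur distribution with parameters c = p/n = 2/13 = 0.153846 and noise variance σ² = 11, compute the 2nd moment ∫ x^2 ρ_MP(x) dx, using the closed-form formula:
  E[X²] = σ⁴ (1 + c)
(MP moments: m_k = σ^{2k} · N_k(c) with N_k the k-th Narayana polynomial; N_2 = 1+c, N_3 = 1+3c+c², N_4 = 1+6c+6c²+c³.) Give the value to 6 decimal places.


E[X²] = σ⁴ (1 + c) (second MP moment). With σ² = 11 (so σ⁴ = 121) and c = 2/13 = 0.153846: E[X²] = 121 · (1 + 0.153846) = 121 · 1.153846.

So E[X^2] = 139.615385.


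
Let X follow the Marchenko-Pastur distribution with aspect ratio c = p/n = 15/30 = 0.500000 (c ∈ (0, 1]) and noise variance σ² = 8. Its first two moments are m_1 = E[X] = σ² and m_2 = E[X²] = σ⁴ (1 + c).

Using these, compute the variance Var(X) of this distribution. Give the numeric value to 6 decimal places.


m_1 = E[X] = σ² = 8, so m_1² = 64.
m_2 = E[X²] = σ⁴ (1 + c) = 64 · (1 + 0.500000) = 64 · 1.500000 = 96.000000.
(Note m_2 − m_1² simplifies to c · σ⁴ = 0.500000 · 64.)

Var(X) = m_2 − m_1² = 96.000000 − 64 = 32.000000.


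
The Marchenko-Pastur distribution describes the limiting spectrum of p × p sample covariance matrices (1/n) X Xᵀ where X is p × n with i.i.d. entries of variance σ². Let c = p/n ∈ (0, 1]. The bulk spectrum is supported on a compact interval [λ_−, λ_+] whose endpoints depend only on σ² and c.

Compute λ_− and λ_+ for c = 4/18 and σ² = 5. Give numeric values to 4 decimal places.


c = 4/18 = 0.222222; √c = 0.471405.
λ_− = σ² (1 − √c)² = 5 · (1 − 0.471405)² = 5 · (0.528595)² = 1.397066.
λ_+ = σ² (1 + √c)² = 5 · (1 + 0.471405)² = 5 · (1.471405)² = 10.825156.

Rounded to 4 decimal places: λ_− ≈ 1.3971, λ_+ ≈ 10.8252.


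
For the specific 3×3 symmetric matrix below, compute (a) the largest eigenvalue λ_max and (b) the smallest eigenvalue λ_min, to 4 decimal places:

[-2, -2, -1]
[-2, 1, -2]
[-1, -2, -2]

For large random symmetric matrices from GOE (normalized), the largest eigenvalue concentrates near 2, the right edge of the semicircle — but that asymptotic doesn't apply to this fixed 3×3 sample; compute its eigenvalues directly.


Since M is real symmetric, all three eigenvalues are real; they are the roots of det(λI − M) = λ³ − (tr M) λ² + s λ − det M, where s is the sum of the principal 2×2 minors.
tr M = -2 + 1 + (-2) = -3.
s = ((-2)·1 − (-2)²) + ((-2)·(-2) − (-1)²) + (1·(-2) − (-2)²) = -6 + 3 + (-6) = -9.
det M (expand along row 1) = (-2)·(-6) − (-2)·2 + (-1)·5 = 11.
Characteristic polynomial: λ³ + 3λ² − 9λ − 11 = 0.
Substitute λ = y + (tr M)/3 = y − 1.000000 to remove the quadratic term: y³ + p·y + q = 0 with p = s − (tr M)²/3 = -12.000000 and q = −2(tr M)³/27 + (tr M)·s/3 − det M = 0.000000.
Three real roots ⇒ use the trigonometric (Viète) form: r = 2√(−p/3) = 4.000000, φ = arccos(3q/(p·r)) = arccos(0.000000) = 1.570796 rad.
y_k = r·cos(φ/3 − 2πk/3) for k = 0, 1, 2 gives y = 3.464102, 0.000000, -3.464102.
λ_k = y_k − 1.000000 gives λ = 2.4641, -1.0000, -4.4641 (check: the sum is -3.0000 = tr M).

Hence λ_max = 2.4641 and λ_min = -4.4641.


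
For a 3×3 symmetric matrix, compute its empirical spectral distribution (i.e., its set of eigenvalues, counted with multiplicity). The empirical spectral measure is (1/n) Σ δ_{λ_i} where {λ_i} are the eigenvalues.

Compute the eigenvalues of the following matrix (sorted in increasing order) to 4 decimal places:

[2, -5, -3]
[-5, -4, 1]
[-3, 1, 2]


Since M is real symmetric, all three eigenvalues are real; they are the roots of det(λI − M) = λ³ − (tr M) λ² + s λ − det M, where s is the sum of the principal 2×2 minors.
tr M = 2 + (-4) + 2 = 0.
s = (2·(-4) − (-5)²) + (2·2 − (-3)²) + ((-4)·2 − 1²) = -33 + (-5) + (-9) = -47.
det M (expand along row 1) = 2·(-9) − (-5)·(-7) + (-3)·(-17) = -2.
Characteristic polynomial: λ³ − 47λ + 2 = 0.
Substitute λ = y + (tr M)/3 = y + 0.000000 to remove the quadratic term: y³ + p·y + q = 0 with p = s − (tr M)²/3 = -47.000000 and q = −2(tr M)³/27 + (tr M)·s/3 − det M = 2.000000.
Three real roots ⇒ use the trigonometric (Viète) form: r = 2√(−p/3) = 7.916228, φ = arccos(3q/(p·r)) = arccos(-0.016126) = 1.586923 rad.
y_k = r·cos(φ/3 − 2πk/3) for k = 0, 1, 2 gives y = 6.834278, 0.042555, -6.876833.
λ_k = y_k + 0.000000 gives λ = 6.8343, 0.0426, -6.8768 (check: the sum is 0.0000 = tr M).

Eigenvalues sorted in increasing order: [-6.8768, 0.0426, 6.8343].


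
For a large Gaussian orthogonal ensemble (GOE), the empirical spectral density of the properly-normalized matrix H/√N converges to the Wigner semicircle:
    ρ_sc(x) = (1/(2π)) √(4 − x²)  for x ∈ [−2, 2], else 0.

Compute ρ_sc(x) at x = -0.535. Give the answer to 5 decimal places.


ρ_sc(x) = (1/(2π)) √(4 − x²). With x = -0.535:
  4 − x² = 4 − (-0.535)² = 4 − 0.286225 = 3.713775.
  √(4 − x²) = 1.927116.
  1/(2π) = 0.159155.
  ρ_sc(-0.535) = 0.159155 · 1.927116 = 0.306710.

Rounded to 5 decimal places: ρ_sc(-0.535) ≈ 0.30671.


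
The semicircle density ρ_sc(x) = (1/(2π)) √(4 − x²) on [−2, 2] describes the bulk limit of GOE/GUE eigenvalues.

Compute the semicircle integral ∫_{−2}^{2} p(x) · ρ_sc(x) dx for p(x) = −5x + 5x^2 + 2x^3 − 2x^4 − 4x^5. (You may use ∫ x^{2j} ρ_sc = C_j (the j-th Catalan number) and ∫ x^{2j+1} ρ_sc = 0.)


Write p(x) = Σ a_i x^i, split into monomials and integrate each against ρ_sc separately.
Using ∫ x^{2j} ρ_sc = C_j = (1/(j+1)) C(2j, j) (Catalan numbers) and ∫ x^{2j+1} ρ_sc = 0 (odd monomials vanish by symmetry):
  i = 1 (odd): ∫ x^1 ρ_sc = 0 (vanishes)
  i = 2 (even): a_2 · C_{1} = 5 · 1 = 5
  i = 3 (odd): ∫ x^3 ρ_sc = 0 (vanishes)
  i = 4 (even): a_4 · C_{2} = -2 · 2 = -4
  i = 5 (odd): ∫ x^5 ρ_sc = 0 (vanishes)

Summing the contributions: ∫_{−2}^{2} p(x) ρ_sc(x) dx = 5 + (-4) = 1.


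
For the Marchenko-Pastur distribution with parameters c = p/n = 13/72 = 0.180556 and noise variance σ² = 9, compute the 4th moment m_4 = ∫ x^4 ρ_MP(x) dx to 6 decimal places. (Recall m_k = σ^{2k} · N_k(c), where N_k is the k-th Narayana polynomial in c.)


E[X⁴] = σ⁸ (1 + 6c + 6c² + c³) (fourth MP moment). With σ² = 9 (so σ⁸ = 6561) and c = 13/72 = 0.180556: E[X⁴] = 6561 · (1 + 6·0.180556 + 6·(0.180556)² + (0.180556)³) = 6561 · 2.284821.

So E[X^4] = 14990.712891.


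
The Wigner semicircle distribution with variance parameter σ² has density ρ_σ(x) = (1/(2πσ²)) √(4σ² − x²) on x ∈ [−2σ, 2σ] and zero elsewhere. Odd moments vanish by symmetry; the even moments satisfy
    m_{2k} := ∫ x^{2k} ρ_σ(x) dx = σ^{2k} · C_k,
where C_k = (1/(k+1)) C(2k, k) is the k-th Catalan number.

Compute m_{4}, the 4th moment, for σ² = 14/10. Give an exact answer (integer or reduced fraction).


By the scaled semicircle moment identity, m_{2k} = σ^{2k} · C_k with k = 2.
C_2 = (1/(k+1)) · C(2k, k) = (1/3) · C(4, 2) = (1/3) · 6 = 2.
σ^{2k} = (σ²)^k = (14/10)^2 = 49/25.

Therefore m_{4} = σ^{4} · C_2 = (49/25) · 2 = 98/25.


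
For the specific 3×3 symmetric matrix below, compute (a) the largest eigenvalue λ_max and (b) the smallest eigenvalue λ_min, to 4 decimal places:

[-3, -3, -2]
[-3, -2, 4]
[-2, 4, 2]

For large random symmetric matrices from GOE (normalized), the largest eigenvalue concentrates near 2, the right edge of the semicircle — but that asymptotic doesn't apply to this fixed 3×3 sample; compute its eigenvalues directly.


Since M is real symmetric, all three eigenvalues are real; they are the roots of det(λI − M) = λ³ − (tr M) λ² + s λ − det M, where s is the sum of the principal 2×2 minors.
tr M = -3 + (-2) + 2 = -3.
s = ((-3)·(-2) − (-3)²) + ((-3)·2 − (-2)²) + ((-2)·2 − 4²) = -3 + (-10) + (-20) = -33.
det M (expand along row 1) = (-3)·(-20) − (-3)·2 + (-2)·(-16) = 98.
Characteristic polynomial: λ³ + 3λ² − 33λ − 98 = 0.
Substitute λ = y + (tr M)/3 = y − 1.000000 to remove the quadratic term: y³ + p·y + q = 0 with p = s − (tr M)²/3 = -36.000000 and q = −2(tr M)³/27 + (tr M)·s/3 − det M = -63.000000.
Three real roots ⇒ use the trigonometric (Viète) form: r = 2√(−p/3) = 6.928203, φ = arccos(3q/(p·r)) = arccos(0.757772) = 0.710904 rad.
y_k = r·cos(φ/3 − 2πk/3) for k = 0, 1, 2 gives y = 6.734589, -1.958756, -4.775833.
λ_k = y_k − 1.000000 gives λ = 5.7346, -2.9588, -5.7758 (check: the sum is -3.0000 = tr M).

Hence λ_max = 5.7346 and λ_min = -5.7758.
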